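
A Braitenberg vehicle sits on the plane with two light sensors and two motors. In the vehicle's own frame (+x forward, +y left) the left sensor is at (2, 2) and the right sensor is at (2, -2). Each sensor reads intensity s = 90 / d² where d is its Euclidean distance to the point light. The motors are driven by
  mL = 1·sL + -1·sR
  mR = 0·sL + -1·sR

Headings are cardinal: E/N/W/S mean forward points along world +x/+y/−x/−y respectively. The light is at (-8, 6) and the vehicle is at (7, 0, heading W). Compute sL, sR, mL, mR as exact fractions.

90/233 18/37 -864/8621 -18/37

left sensor world pos  = (5, -2); dL² = 233
right sensor world pos = (5, 2); dR² = 185
sL = 90/233 = 90/233
sR = 90/185 = 18/37
mL = 1·sL + -1·sR = -864/8621
mR = 0·sL + -1·sR = -18/37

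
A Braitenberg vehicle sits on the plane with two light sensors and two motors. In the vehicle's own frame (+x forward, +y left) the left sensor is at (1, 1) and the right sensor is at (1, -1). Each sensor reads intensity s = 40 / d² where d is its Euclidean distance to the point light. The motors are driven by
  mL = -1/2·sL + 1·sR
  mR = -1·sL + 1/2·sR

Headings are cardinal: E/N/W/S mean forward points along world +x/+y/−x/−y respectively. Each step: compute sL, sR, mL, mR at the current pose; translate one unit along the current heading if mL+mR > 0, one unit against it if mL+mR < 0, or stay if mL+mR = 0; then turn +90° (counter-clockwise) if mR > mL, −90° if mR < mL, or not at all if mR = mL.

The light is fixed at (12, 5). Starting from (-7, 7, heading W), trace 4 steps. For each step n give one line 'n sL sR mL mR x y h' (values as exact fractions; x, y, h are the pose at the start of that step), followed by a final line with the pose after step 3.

0 40/401 40/409 7860/164009 -8340/164009 -7 7 W
1 4/37 20/149 442/5513 -226/5513 -6 7 N
2 8/61 40/293 1268/17873 -1124/17873 -6 8 E
3 2/13 5/41 24/533 -99/1066 -5 8 S
final -5 9 W

n=0: pose=(-7,7,W); sL=40/401, sR=40/409; mL=7860/164009, mR=-8340/164009; mL+mR=-480/164009 → advance -1; mR−mL=-16200/164009 → turn -1·90°
n=1: pose=(-6,7,N); sL=4/37, sR=20/149; mL=442/5513, mR=-226/5513; mL+mR=216/5513 → advance +1; mR−mL=-668/5513 → turn -1·90°
n=2: pose=(-6,8,E); sL=8/61, sR=40/293; mL=1268/17873, mR=-1124/17873; mL+mR=144/17873 → advance +1; mR−mL=-2392/17873 → turn -1·90°
n=3: pose=(-5,8,S); sL=2/13, sR=5/41; mL=24/533, mR=-99/1066; mL+mR=-51/1066 → advance -1; mR−mL=-147/1066 → turn -1·90°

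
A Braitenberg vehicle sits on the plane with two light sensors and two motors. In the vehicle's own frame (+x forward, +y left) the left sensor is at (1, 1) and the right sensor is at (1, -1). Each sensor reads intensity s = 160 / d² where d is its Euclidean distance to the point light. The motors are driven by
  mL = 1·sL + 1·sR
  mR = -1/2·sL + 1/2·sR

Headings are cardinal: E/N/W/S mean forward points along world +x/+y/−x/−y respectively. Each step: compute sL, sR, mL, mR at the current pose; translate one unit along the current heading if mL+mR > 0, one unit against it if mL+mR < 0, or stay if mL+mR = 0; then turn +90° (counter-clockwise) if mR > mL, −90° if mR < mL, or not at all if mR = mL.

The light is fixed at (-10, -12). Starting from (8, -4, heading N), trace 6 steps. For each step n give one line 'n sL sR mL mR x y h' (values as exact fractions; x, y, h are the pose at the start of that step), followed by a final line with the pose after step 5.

n=0: pose=(8,-4,N); sL=16/37, sR=80/221; mL=6496/8177, mR=-288/8177; mL+mR=6208/8177 → advance +1; mR−mL=-6784/8177 → turn -1·90°
n=1: pose=(8,-3,E); sL=160/461, sR=32/85; mL=28352/39185, mR=576/39185; mL+mR=28928/39185 → advance +1; mR−mL=-27776/39185 → turn -1·90°
n=2: pose=(9,-3,S); sL=10/29, sR=40/97; mL=2130/2813, mR=95/2813; mL+mR=2225/2813 → advance +1; mR−mL=-2035/2813 → turn -1·90°
n=3: pose=(9,-4,W); sL=160/373, sR=32/81; mL=24896/30213, mR=-512/30213; mL+mR=8128/10071 → advance +1; mR−mL=-25408/30213 → turn -1·90°
n=4: pose=(8,-4,N); sL=16/37, sR=80/221; mL=6496/8177, mR=-288/8177; mL+mR=6208/8177 → advance +1; mR−mL=-6784/8177 → turn -1·90°
n=5: pose=(8,-3,E); sL=160/461, sR=32/85; mL=28352/39185, mR=576/39185; mL+mR=28928/39185 → advance +1; mR−mL=-27776/39185 → turn -1·90°

0 16/37 80/221 6496/8177 -288/8177 8 -4 N
1 160/461 32/85 28352/39185 576/39185 8 -3 E
2 10/29 40/97 2130/2813 95/2813 9 -3 S
3 160/373 32/81 24896/30213 -512/30213 9 -4 W
4 16/37 80/221 6496/8177 -288/8177 8 -4 N
5 160/461 32/85 28352/39185 576/39185 8 -3 E
final 9 -3 S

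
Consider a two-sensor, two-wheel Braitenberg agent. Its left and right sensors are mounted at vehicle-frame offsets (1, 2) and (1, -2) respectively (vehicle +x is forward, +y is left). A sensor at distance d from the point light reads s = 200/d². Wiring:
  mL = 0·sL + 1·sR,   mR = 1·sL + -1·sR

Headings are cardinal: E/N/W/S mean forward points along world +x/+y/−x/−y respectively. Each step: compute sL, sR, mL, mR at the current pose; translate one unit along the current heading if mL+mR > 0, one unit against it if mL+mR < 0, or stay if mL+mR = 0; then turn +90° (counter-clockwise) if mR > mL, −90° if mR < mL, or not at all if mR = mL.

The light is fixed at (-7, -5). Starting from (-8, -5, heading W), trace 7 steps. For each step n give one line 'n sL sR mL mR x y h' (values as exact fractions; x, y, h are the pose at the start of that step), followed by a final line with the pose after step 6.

n=0: pose=(-8,-5,W); sL=25, sR=25; mL=25, mR=0; mL+mR=25 → advance +1; mR−mL=-25 → turn -1·90°
n=1: pose=(-9,-5,N); sL=200/17, sR=200; mL=200, mR=-3200/17; mL+mR=200/17 → advance +1; mR−mL=-6600/17 → turn -1·90°
n=2: pose=(-9,-4,E); sL=20, sR=100; mL=100, mR=-80; mL+mR=20 → advance +1; mR−mL=-180 → turn -1·90°
n=3: pose=(-8,-4,S); sL=200, sR=200/9; mL=200/9, mR=1600/9; mL+mR=200 → advance +1; mR−mL=1400/9 → turn +1·90°
n=4: pose=(-8,-5,E); sL=50, sR=50; mL=50, mR=0; mL+mR=50 → advance +1; mR−mL=-50 → turn -1·90°
n=5: pose=(-7,-5,S); sL=40, sR=40; mL=40, mR=0; mL+mR=40 → advance +1; mR−mL=-40 → turn -1·90°
n=6: pose=(-7,-6,W); sL=20, sR=100; mL=100, mR=-80; mL+mR=20 → advance +1; mR−mL=-180 → turn -1·90°

0 25 25 25 0 -8 -5 W
1 200/17 200 200 -3200/17 -9 -5 N
2 20 100 100 -80 -9 -4 E
3 200 200/9 200/9 1600/9 -8 -4 S
4 50 50 50 0 -8 -5 E
5 40 40 40 0 -7 -5 S
6 20 100 100 -80 -7 -6 W
final -8 -6 N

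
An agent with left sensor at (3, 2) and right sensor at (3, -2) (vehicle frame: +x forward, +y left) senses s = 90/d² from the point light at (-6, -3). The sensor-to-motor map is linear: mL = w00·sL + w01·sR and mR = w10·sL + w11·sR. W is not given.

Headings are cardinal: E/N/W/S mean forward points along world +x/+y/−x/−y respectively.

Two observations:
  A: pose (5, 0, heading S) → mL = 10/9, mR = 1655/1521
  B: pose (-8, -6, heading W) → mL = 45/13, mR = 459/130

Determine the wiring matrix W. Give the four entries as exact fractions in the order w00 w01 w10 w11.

obs A: pose=(5,0,S) → sL=90/169, sR=10/9, mL=10/9, mR=1655/1521
obs B: pose=(-8,-6,W) → sL=9/5, sR=45/13, mL=45/13, mR=459/130
sensor matrix S = [[90/169, 10/9], [9/5, 45/13]]; det S = -344/2197
solve [mL_A; mL_B] = S·[w00; w01] and [mR_A; mR_B] = S·[w10; w11]:
  w00 = 0, w01 = 1, w10 = 1, w11 = 1/2

0 1 1 1/2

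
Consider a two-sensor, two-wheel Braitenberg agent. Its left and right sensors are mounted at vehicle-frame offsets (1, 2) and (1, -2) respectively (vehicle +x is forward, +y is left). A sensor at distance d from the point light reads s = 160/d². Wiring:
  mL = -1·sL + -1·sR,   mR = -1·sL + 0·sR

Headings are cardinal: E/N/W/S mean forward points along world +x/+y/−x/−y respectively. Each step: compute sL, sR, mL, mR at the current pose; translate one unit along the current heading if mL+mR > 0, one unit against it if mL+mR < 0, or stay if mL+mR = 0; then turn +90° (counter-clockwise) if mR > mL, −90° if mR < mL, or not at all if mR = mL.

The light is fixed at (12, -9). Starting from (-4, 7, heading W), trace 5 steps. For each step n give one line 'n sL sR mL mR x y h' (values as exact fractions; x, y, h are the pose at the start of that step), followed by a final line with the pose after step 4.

n=0: pose=(-4,7,W); sL=32/97, sR=160/613; mL=-35136/59461, mR=-32/97; mL+mR=-54752/59461 → advance -1; mR−mL=160/613 → turn +1·90°
n=1: pose=(-3,7,S); sL=80/197, sR=80/257; mL=-36320/50629, mR=-80/197; mL+mR=-56880/50629 → advance -1; mR−mL=80/257 → turn +1·90°
n=2: pose=(-3,8,E); sL=160/557, sR=160/421; mL=-156480/234497, mR=-160/557; mL+mR=-223840/234497 → advance -1; mR−mL=160/421 → turn +1·90°
n=3: pose=(-4,8,N); sL=20/81, sR=4/13; mL=-584/1053, mR=-20/81; mL+mR=-844/1053 → advance -1; mR−mL=4/13 → turn +1·90°
n=4: pose=(-4,7,W); sL=32/97, sR=160/613; mL=-35136/59461, mR=-32/97; mL+mR=-54752/59461 → advance -1; mR−mL=160/613 → turn +1·90°

0 32/97 160/613 -35136/59461 -32/97 -4 7 W
1 80/197 80/257 -36320/50629 -80/197 -3 7 S
2 160/557 160/421 -156480/234497 -160/557 -3 8 E
3 20/81 4/13 -584/1053 -20/81 -4 8 N
4 32/97 160/613 -35136/59461 -32/97 -4 7 W
final -3 7 S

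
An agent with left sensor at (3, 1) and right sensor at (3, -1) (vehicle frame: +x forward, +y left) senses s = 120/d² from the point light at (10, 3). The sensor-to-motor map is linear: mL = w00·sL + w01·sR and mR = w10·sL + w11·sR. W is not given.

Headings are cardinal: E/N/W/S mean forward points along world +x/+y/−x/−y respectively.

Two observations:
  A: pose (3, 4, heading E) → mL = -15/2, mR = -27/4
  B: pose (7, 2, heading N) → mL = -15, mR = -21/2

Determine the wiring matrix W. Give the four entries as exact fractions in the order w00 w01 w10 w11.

obs A: pose=(3,4,E) → sL=6, sR=15/2, mL=-15/2, mR=-27/4
obs B: pose=(7,2,N) → sL=6, sR=15, mL=-15, mR=-21/2
sensor matrix S = [[6, 15/2], [6, 15]]; det S = 45
solve [mL_A; mL_B] = S·[w00; w01] and [mR_A; mR_B] = S·[w10; w11]:
  w00 = 0, w01 = -1, w10 = -1/2, w11 = -1/2

0 -1 -1/2 -1/2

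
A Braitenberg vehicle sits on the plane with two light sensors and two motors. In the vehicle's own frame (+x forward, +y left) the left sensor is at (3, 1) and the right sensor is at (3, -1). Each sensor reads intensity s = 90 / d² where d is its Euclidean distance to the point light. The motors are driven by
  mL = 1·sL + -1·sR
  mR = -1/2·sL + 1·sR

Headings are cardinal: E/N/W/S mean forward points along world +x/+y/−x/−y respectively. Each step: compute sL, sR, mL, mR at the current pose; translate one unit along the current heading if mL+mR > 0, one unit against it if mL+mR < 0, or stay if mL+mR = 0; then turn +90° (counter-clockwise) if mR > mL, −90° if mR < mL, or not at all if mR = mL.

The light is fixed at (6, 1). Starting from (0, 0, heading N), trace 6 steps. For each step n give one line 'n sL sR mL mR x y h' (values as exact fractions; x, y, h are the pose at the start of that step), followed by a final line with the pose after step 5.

0 90/53 90/29 -2160/1537 3465/1537 0 0 N
1 45/41 45/41 0 45/82 0 1 W
2 2 90/73 56/73 17/73 -1 1 S
3 45/52 9/10 -9/260 243/520 -1 0 W
4 18/13 90/97 576/1261 297/1261 -2 0 S
5 9/13 45/61 -36/793 621/1586 -2 -1 W
final -3 -1 S

n=0: pose=(0,0,N); sL=90/53, sR=90/29; mL=-2160/1537, mR=3465/1537; mL+mR=45/53 → advance +1; mR−mL=5625/1537 → turn +1·90°
n=1: pose=(0,1,W); sL=45/41, sR=45/41; mL=0, mR=45/82; mL+mR=45/82 → advance +1; mR−mL=45/82 → turn +1·90°
n=2: pose=(-1,1,S); sL=2, sR=90/73; mL=56/73, mR=17/73; mL+mR=1 → advance +1; mR−mL=-39/73 → turn -1·90°
n=3: pose=(-1,0,W); sL=45/52, sR=9/10; mL=-9/260, mR=243/520; mL+mR=45/104 → advance +1; mR−mL=261/520 → turn +1·90°
n=4: pose=(-2,0,S); sL=18/13, sR=90/97; mL=576/1261, mR=297/1261; mL+mR=9/13 → advance +1; mR−mL=-279/1261 → turn -1·90°
n=5: pose=(-2,-1,W); sL=9/13, sR=45/61; mL=-36/793, mR=621/1586; mL+mR=9/26 → advance +1; mR−mL=693/1586 → turn +1·90°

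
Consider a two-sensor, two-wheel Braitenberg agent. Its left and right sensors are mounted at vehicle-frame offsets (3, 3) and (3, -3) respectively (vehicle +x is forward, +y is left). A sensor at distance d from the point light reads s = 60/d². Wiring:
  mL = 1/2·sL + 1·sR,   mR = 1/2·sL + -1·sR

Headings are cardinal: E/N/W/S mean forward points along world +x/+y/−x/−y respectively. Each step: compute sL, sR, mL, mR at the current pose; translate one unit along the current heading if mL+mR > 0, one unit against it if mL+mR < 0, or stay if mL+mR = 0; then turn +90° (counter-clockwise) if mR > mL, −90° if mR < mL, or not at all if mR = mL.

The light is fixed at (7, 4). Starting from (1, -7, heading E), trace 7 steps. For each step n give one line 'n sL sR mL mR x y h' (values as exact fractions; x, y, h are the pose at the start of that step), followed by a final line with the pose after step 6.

0 60/73 12/41 2106/2993 354/2993 1 -7 E
1 3/10 3/13 99/260 -21/260 2 -7 S
2 60/289 12/29 4338/8381 -2598/8381 2 -8 W
3 10/27 2/3 23/27 -13/27 1 -8 N
4 60/73 12/41 2106/2993 354/2993 1 -7 E
5 3/10 3/13 99/260 -21/260 2 -7 S
6 60/289 12/29 4338/8381 -2598/8381 2 -8 W
final 1 -8 N

n=0: pose=(1,-7,E); sL=60/73, sR=12/41; mL=2106/2993, mR=354/2993; mL+mR=60/73 → advance +1; mR−mL=-24/41 → turn -1·90°
n=1: pose=(2,-7,S); sL=3/10, sR=3/13; mL=99/260, mR=-21/260; mL+mR=3/10 → advance +1; mR−mL=-6/13 → turn -1·90°
n=2: pose=(2,-8,W); sL=60/289, sR=12/29; mL=4338/8381, mR=-2598/8381; mL+mR=60/289 → advance +1; mR−mL=-24/29 → turn -1·90°
n=3: pose=(1,-8,N); sL=10/27, sR=2/3; mL=23/27, mR=-13/27; mL+mR=10/27 → advance +1; mR−mL=-4/3 → turn -1·90°
n=4: pose=(1,-7,E); sL=60/73, sR=12/41; mL=2106/2993, mR=354/2993; mL+mR=60/73 → advance +1; mR−mL=-24/41 → turn -1·90°
n=5: pose=(2,-7,S); sL=3/10, sR=3/13; mL=99/260, mR=-21/260; mL+mR=3/10 → advance +1; mR−mL=-6/13 → turn -1·90°
n=6: pose=(2,-8,W); sL=60/289, sR=12/29; mL=4338/8381, mR=-2598/8381; mL+mR=60/289 → advance +1; mR−mL=-24/29 → turn -1·90°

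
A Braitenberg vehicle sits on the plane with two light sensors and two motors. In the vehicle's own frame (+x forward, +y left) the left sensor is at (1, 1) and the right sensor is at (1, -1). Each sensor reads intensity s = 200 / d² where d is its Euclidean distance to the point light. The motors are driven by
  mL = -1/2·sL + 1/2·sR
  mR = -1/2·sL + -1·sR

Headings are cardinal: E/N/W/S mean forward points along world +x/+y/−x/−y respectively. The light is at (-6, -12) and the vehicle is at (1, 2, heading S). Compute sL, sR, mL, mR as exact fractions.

200/233 40/41 560/9553 -13420/9553

left sensor world pos  = (2, 1); dL² = 233
right sensor world pos = (0, 1); dR² = 205
sL = 200/233 = 200/233
sR = 200/205 = 40/41
mL = -1/2·sL + 1/2·sR = 560/9553
mR = -1/2·sL + -1·sR = -13420/9553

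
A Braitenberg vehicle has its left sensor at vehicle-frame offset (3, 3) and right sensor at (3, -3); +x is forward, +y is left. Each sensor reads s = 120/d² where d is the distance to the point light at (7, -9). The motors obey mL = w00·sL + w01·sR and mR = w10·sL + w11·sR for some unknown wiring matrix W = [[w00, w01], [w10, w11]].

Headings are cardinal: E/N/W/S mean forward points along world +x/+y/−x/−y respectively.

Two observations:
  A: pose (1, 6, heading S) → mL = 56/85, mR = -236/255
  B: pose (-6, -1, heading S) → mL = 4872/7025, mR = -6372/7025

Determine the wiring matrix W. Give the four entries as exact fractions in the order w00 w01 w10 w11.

obs A: pose=(1,6,S) → sL=40/51, sR=8/15, mL=56/85, mR=-236/255
obs B: pose=(-6,-1,S) → sL=24/25, sR=120/281, mL=4872/7025, mR=-6372/7025
sensor matrix S = [[40/51, 8/15], [24/25, 120/281]]; det S = -105728/597125
solve [mL_A; mL_B] = S·[w00; w01] and [mR_A; mR_B] = S·[w10; w11]:
  w00 = 1/2, w01 = 1/2, w10 = -1/2, w11 = -1

1/2 1/2 -1/2 -1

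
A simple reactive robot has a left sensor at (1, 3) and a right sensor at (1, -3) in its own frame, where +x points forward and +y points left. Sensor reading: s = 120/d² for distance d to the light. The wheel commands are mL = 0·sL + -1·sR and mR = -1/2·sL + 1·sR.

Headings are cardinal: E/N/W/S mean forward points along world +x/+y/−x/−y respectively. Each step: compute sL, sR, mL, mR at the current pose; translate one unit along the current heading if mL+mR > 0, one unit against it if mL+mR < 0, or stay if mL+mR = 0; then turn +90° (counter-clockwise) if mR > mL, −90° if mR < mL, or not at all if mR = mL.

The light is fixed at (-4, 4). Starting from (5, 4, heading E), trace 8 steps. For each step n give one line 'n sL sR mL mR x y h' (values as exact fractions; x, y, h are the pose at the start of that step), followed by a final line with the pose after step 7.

0 120/109 120/109 -120/109 60/109 5 4 E
1 60/13 60/61 -60/61 -1050/793 4 4 N
2 24/17 120/97 -120/97 876/1649 4 3 E
3 15/2 6/5 -6/5 -51/20 3 3 N
4 24/13 120/89 -120/89 492/1157 3 2 E
5 12 60/41 -60/41 -186/41 2 2 N
6 120/49 24/17 -24/17 156/833 2 1 E
7 15 30/17 -30/17 -195/34 1 1 N
final 1 0 E

n=0: pose=(5,4,E); sL=120/109, sR=120/109; mL=-120/109, mR=60/109; mL+mR=-60/109 → advance -1; mR−mL=180/109 → turn +1·90°
n=1: pose=(4,4,N); sL=60/13, sR=60/61; mL=-60/61, mR=-1050/793; mL+mR=-30/13 → advance -1; mR−mL=-270/793 → turn -1·90°
n=2: pose=(4,3,E); sL=24/17, sR=120/97; mL=-120/97, mR=876/1649; mL+mR=-12/17 → advance -1; mR−mL=2916/1649 → turn +1·90°
n=3: pose=(3,3,N); sL=15/2, sR=6/5; mL=-6/5, mR=-51/20; mL+mR=-15/4 → advance -1; mR−mL=-27/20 → turn -1·90°
n=4: pose=(3,2,E); sL=24/13, sR=120/89; mL=-120/89, mR=492/1157; mL+mR=-12/13 → advance -1; mR−mL=2052/1157 → turn +1·90°
n=5: pose=(2,2,N); sL=12, sR=60/41; mL=-60/41, mR=-186/41; mL+mR=-6 → advance -1; mR−mL=-126/41 → turn -1·90°
n=6: pose=(2,1,E); sL=120/49, sR=24/17; mL=-24/17, mR=156/833; mL+mR=-60/49 → advance -1; mR−mL=1332/833 → turn +1·90°
n=7: pose=(1,1,N); sL=15, sR=30/17; mL=-30/17, mR=-195/34; mL+mR=-15/2 → advance -1; mR−mL=-135/34 → turn -1·90°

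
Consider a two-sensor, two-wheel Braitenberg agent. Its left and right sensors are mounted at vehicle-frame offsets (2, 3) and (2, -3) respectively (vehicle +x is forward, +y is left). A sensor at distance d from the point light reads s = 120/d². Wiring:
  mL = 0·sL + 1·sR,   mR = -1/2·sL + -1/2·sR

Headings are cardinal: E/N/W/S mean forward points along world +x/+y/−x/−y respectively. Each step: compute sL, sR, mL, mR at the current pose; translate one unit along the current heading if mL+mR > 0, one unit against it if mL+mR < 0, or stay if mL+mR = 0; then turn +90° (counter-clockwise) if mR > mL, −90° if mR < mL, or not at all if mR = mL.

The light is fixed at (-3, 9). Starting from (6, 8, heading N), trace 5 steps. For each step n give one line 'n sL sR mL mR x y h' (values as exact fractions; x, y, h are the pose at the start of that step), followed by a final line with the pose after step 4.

0 120/37 24/29 24/29 -2184/1073 6 8 N
1 60/61 60/73 60/73 -4020/4453 6 7 E
2 120/137 120/41 120/41 -10680/5617 5 7 S
3 5/3 10/3 10/3 -5/2 5 6 W
4 120/17 120/101 120/101 -7080/1717 4 6 N
final 4 5 E

n=0: pose=(6,8,N); sL=120/37, sR=24/29; mL=24/29, mR=-2184/1073; mL+mR=-1296/1073 → advance -1; mR−mL=-3072/1073 → turn -1·90°
n=1: pose=(6,7,E); sL=60/61, sR=60/73; mL=60/73, mR=-4020/4453; mL+mR=-360/4453 → advance -1; mR−mL=-7680/4453 → turn -1·90°
n=2: pose=(5,7,S); sL=120/137, sR=120/41; mL=120/41, mR=-10680/5617; mL+mR=5760/5617 → advance +1; mR−mL=-27120/5617 → turn -1·90°
n=3: pose=(5,6,W); sL=5/3, sR=10/3; mL=10/3, mR=-5/2; mL+mR=5/6 → advance +1; mR−mL=-35/6 → turn -1·90°
n=4: pose=(4,6,N); sL=120/17, sR=120/101; mL=120/101, mR=-7080/1717; mL+mR=-5040/1717 → advance -1; mR−mL=-9120/1717 → turn -1·90°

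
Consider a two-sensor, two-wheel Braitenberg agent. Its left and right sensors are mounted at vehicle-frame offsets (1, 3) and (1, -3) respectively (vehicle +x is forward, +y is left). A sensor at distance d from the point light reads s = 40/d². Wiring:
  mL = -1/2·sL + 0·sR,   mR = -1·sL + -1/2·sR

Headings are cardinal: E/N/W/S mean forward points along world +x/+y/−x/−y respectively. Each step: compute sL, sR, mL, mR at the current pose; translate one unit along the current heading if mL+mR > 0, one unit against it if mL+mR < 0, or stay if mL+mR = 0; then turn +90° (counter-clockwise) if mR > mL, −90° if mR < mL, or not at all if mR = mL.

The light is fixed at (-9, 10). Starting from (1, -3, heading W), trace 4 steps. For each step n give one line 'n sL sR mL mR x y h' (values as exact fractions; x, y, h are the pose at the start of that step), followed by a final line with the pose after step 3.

n=0: pose=(1,-3,W); sL=40/337, sR=40/181; mL=-20/337, mR=-13980/60997; mL+mR=-17600/60997 → advance -1; mR−mL=-10360/60997 → turn -1·90°
n=1: pose=(2,-3,N); sL=5/26, sR=2/17; mL=-5/52, mR=-111/442; mL+mR=-307/884 → advance -1; mR−mL=-137/884 → turn -1·90°
n=2: pose=(2,-4,E); sL=8/53, sR=40/433; mL=-4/53, mR=-4524/22949; mL+mR=-6256/22949 → advance -1; mR−mL=-2792/22949 → turn -1·90°
n=3: pose=(1,-4,S); sL=20/197, sR=20/137; mL=-10/197, mR=-4710/26989; mL+mR=-6080/26989 → advance -1; mR−mL=-3340/26989 → turn -1·90°

0 40/337 40/181 -20/337 -13980/60997 1 -3 W
1 5/26 2/17 -5/52 -111/442 2 -3 N
2 8/53 40/433 -4/53 -4524/22949 2 -4 E
3 20/197 20/137 -10/197 -4710/26989 1 -4 S
final 1 -3 W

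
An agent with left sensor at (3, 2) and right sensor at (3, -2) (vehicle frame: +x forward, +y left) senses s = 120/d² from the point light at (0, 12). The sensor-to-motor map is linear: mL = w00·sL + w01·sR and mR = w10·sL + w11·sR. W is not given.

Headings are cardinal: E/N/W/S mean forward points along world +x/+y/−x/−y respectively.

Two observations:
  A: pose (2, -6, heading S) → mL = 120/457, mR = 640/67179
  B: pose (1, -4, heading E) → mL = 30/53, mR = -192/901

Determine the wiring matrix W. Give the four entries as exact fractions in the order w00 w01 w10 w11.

obs A: pose=(2,-6,S) → sL=120/457, sR=40/147, mL=120/457, mR=640/67179
obs B: pose=(1,-4,E) → sL=30/53, sR=6/17, mL=30/53, mR=-192/901
sensor matrix S = [[120/457, 40/147], [30/53, 6/17]]; det S = -1237760/20176093
solve [mL_A; mL_B] = S·[w00; w01] and [mR_A; mR_B] = S·[w10; w11]:
  w00 = 1, w01 = 0, w10 = -1, w11 = 1

1 0 -1 1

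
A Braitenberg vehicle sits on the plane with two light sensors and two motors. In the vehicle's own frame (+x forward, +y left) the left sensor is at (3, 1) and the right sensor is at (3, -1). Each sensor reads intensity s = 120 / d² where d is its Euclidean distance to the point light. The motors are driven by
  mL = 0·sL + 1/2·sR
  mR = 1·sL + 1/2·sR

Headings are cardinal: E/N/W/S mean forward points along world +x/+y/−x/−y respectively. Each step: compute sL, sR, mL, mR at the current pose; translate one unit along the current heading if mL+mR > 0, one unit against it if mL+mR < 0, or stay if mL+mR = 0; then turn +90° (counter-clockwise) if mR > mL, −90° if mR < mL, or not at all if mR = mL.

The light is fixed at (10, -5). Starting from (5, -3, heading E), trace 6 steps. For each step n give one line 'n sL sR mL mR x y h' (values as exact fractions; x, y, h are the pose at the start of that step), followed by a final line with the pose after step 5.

n=0: pose=(5,-3,E); sL=120/13, sR=24; mL=12, mR=276/13; mL+mR=432/13 → advance +1; mR−mL=120/13 → turn +1·90°
n=1: pose=(6,-3,N); sL=12/5, sR=60/17; mL=30/17, mR=354/85; mL+mR=504/85 → advance +1; mR−mL=12/5 → turn +1·90°
n=2: pose=(6,-2,W); sL=120/53, sR=24/13; mL=12/13, mR=2196/689; mL+mR=2832/689 → advance +1; mR−mL=120/53 → turn +1·90°
n=3: pose=(5,-2,S); sL=15/2, sR=10/3; mL=5/3, mR=55/6; mL+mR=65/6 → advance +1; mR−mL=15/2 → turn +1·90°
n=4: pose=(5,-3,E); sL=120/13, sR=24; mL=12, mR=276/13; mL+mR=432/13 → advance +1; mR−mL=120/13 → turn +1·90°
n=5: pose=(6,-3,N); sL=12/5, sR=60/17; mL=30/17, mR=354/85; mL+mR=504/85 → advance +1; mR−mL=12/5 → turn +1·90°

0 120/13 24 12 276/13 5 -3 E
1 12/5 60/17 30/17 354/85 6 -3 N
2 120/53 24/13 12/13 2196/689 6 -2 W
3 15/2 10/3 5/3 55/6 5 -2 S
4 120/13 24 12 276/13 5 -3 E
5 12/5 60/17 30/17 354/85 6 -3 N
final 6 -2 W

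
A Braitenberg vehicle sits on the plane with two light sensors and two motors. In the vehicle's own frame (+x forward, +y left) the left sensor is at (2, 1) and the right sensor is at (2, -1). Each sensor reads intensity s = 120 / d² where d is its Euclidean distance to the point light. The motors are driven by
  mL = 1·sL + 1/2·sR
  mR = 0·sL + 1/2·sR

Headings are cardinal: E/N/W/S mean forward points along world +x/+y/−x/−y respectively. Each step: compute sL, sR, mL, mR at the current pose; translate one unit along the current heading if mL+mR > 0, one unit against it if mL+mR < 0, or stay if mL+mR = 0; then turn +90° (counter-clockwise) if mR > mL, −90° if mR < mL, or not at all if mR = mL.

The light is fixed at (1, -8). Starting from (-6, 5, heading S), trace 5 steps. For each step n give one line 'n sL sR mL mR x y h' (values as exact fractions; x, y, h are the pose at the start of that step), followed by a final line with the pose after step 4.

n=0: pose=(-6,5,S); sL=120/157, sR=24/37; mL=6324/5809, mR=12/37; mL+mR=8208/5809 → advance +1; mR−mL=-120/157 → turn -1·90°
n=1: pose=(-6,4,W); sL=60/101, sR=12/25; mL=2106/2525, mR=6/25; mL+mR=2712/2525 → advance +1; mR−mL=-60/101 → turn -1·90°
n=2: pose=(-7,4,N); sL=120/277, sR=24/49; mL=9204/13573, mR=12/49; mL+mR=12528/13573 → advance +1; mR−mL=-120/277 → turn -1·90°
n=3: pose=(-7,5,E); sL=15/29, sR=2/3; mL=74/87, mR=1/3; mL+mR=103/87 → advance +1; mR−mL=-15/29 → turn -1·90°
n=4: pose=(-6,5,S); sL=120/157, sR=24/37; mL=6324/5809, mR=12/37; mL+mR=8208/5809 → advance +1; mR−mL=-120/157 → turn -1·90°

0 120/157 24/37 6324/5809 12/37 -6 5 S
1 60/101 12/25 2106/2525 6/25 -6 4 W
2 120/277 24/49 9204/13573 12/49 -7 4 N
3 15/29 2/3 74/87 1/3 -7 5 E
4 120/157 24/37 6324/5809 12/37 -6 5 S
final -6 4 W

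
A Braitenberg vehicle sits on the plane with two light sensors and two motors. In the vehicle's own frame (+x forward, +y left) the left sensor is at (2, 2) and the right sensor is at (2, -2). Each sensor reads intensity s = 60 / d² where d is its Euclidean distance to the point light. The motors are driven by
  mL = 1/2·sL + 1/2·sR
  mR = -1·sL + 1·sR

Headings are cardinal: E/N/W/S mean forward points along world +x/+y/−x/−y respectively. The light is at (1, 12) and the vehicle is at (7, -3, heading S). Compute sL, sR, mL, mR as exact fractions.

left sensor world pos  = (9, -5); dL² = 353
right sensor world pos = (5, -5); dR² = 305
sL = 60/353 = 60/353
sR = 60/305 = 12/61
mL = 1/2·sL + 1/2·sR = 3948/21533
mR = -1·sL + 1·sR = 576/21533

60/353 12/61 3948/21533 576/21533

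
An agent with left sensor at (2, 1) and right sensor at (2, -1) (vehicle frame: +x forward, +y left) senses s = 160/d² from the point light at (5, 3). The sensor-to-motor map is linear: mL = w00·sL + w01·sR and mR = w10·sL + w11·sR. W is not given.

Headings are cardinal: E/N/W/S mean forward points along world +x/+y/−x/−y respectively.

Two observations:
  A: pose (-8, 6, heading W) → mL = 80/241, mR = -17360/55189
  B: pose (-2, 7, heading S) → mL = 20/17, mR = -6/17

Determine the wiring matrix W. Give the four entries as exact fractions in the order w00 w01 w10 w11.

0 1/2 1/2 -1

obs A: pose=(-8,6,W) → sL=160/229, sR=160/241, mL=80/241, mR=-17360/55189
obs B: pose=(-2,7,S) → sL=4, sR=40/17, mL=20/17, mR=-6/17
sensor matrix S = [[160/229, 160/241], [4, 40/17]]; det S = -949120/938213
solve [mL_A; mL_B] = S·[w00; w01] and [mR_A; mR_B] = S·[w10; w11]:
  w00 = 0, w01 = 1/2, w10 = 1/2, w11 = -1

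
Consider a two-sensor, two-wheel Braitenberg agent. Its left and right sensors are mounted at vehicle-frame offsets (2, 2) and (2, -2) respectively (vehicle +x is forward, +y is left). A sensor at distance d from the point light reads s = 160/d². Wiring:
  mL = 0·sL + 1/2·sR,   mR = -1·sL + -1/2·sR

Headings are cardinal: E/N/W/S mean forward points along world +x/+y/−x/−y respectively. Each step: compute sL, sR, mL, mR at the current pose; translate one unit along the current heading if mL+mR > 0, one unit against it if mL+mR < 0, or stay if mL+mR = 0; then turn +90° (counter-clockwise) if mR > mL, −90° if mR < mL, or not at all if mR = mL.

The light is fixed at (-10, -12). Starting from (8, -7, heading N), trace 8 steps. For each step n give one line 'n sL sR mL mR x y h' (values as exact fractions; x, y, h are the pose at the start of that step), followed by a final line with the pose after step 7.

n=0: pose=(8,-7,N); sL=32/61, sR=160/449; mL=80/449, mR=-19248/27389; mL+mR=-32/61 → advance -1; mR−mL=-24128/27389 → turn -1·90°
n=1: pose=(8,-8,E); sL=40/109, sR=40/101; mL=20/101, mR=-6220/11009; mL+mR=-40/109 → advance -1; mR−mL=-8400/11009 → turn -1·90°
n=2: pose=(7,-8,S); sL=32/73, sR=160/229; mL=80/229, mR=-13168/16717; mL+mR=-32/73 → advance -1; mR−mL=-19008/16717 → turn -1·90°
n=3: pose=(7,-7,W); sL=80/117, sR=80/137; mL=40/137, mR=-15640/16029; mL+mR=-80/117 → advance -1; mR−mL=-20320/16029 → turn -1·90°
n=4: pose=(8,-7,N); sL=32/61, sR=160/449; mL=80/449, mR=-19248/27389; mL+mR=-32/61 → advance -1; mR−mL=-24128/27389 → turn -1·90°
n=5: pose=(8,-8,E); sL=40/109, sR=40/101; mL=20/101, mR=-6220/11009; mL+mR=-40/109 → advance -1; mR−mL=-8400/11009 → turn -1·90°
n=6: pose=(7,-8,S); sL=32/73, sR=160/229; mL=80/229, mR=-13168/16717; mL+mR=-32/73 → advance -1; mR−mL=-19008/16717 → turn -1·90°
n=7: pose=(7,-7,W); sL=80/117, sR=80/137; mL=40/137, mR=-15640/16029; mL+mR=-80/117 → advance -1; mR−mL=-20320/16029 → turn -1·90°

0 32/61 160/449 80/449 -19248/27389 8 -7 N
1 40/109 40/101 20/101 -6220/11009 8 -8 E
2 32/73 160/229 80/229 -13168/16717 7 -8 S
3 80/117 80/137 40/137 -15640/16029 7 -7 W
4 32/61 160/449 80/449 -19248/27389 8 -7 N
5 40/109 40/101 20/101 -6220/11009 8 -8 E
6 32/73 160/229 80/229 -13168/16717 7 -8 S
7 80/117 80/137 40/137 -15640/16029 7 -7 W
final 8 -7 N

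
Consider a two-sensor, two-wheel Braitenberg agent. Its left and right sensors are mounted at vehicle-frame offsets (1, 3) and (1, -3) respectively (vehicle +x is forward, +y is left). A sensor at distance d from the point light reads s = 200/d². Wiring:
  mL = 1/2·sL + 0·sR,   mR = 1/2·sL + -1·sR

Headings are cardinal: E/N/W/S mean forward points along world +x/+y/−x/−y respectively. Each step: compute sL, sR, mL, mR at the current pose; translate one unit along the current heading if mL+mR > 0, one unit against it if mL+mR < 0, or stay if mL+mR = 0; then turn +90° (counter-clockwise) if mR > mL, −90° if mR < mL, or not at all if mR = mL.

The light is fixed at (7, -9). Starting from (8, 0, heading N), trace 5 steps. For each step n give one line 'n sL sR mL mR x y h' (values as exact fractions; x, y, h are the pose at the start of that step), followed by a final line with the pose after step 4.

0 25/13 50/29 25/26 -575/754 8 0 N
1 200/173 200/53 100/173 -29300/9169 8 1 E
2 20/9 20/9 10/9 -10/9 7 1 S
3 4 20/17 2 14/17 7 1 W
4 200/137 8/5 100/137 -596/685 6 1 N
final 6 0 E

n=0: pose=(8,0,N); sL=25/13, sR=50/29; mL=25/26, mR=-575/754; mL+mR=75/377 → advance +1; mR−mL=-50/29 → turn -1·90°
n=1: pose=(8,1,E); sL=200/173, sR=200/53; mL=100/173, mR=-29300/9169; mL+mR=-24000/9169 → advance -1; mR−mL=-200/53 → turn -1·90°
n=2: pose=(7,1,S); sL=20/9, sR=20/9; mL=10/9, mR=-10/9; mL+mR=0 → advance +0; mR−mL=-20/9 → turn -1·90°
n=3: pose=(7,1,W); sL=4, sR=20/17; mL=2, mR=14/17; mL+mR=48/17 → advance +1; mR−mL=-20/17 → turn -1·90°
n=4: pose=(6,1,N); sL=200/137, sR=8/5; mL=100/137, mR=-596/685; mL+mR=-96/685 → advance -1; mR−mL=-8/5 → turn -1·90°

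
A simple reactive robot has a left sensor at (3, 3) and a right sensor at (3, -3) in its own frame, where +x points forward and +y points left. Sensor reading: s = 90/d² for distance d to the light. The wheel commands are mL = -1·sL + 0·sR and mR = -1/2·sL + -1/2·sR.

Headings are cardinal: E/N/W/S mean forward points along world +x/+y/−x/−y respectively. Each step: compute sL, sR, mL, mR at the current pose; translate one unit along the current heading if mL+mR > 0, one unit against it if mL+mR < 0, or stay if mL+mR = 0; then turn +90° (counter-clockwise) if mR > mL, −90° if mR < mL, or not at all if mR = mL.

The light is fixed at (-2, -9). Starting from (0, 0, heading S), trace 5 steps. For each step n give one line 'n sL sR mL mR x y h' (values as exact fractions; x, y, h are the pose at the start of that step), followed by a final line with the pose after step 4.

0 90/61 90/37 -90/61 -4410/2257 0 0 S
1 9/5 9/17 -9/5 -99/85 0 1 W
2 18/17 90/49 -18/17 -1206/833 1 1 S
3 45/32 45/98 -45/32 -2925/3136 1 2 W
4 90/113 18/13 -90/113 -1602/1469 2 2 S
final 2 3 W

n=0: pose=(0,0,S); sL=90/61, sR=90/37; mL=-90/61, mR=-4410/2257; mL+mR=-7740/2257 → advance -1; mR−mL=-1080/2257 → turn -1·90°
n=1: pose=(0,1,W); sL=9/5, sR=9/17; mL=-9/5, mR=-99/85; mL+mR=-252/85 → advance -1; mR−mL=54/85 → turn +1·90°
n=2: pose=(1,1,S); sL=18/17, sR=90/49; mL=-18/17, mR=-1206/833; mL+mR=-2088/833 → advance -1; mR−mL=-324/833 → turn -1·90°
n=3: pose=(1,2,W); sL=45/32, sR=45/98; mL=-45/32, mR=-2925/3136; mL+mR=-7335/3136 → advance -1; mR−mL=1485/3136 → turn +1·90°
n=4: pose=(2,2,S); sL=90/113, sR=18/13; mL=-90/113, mR=-1602/1469; mL+mR=-2772/1469 → advance -1; mR−mL=-432/1469 → turn -1·90°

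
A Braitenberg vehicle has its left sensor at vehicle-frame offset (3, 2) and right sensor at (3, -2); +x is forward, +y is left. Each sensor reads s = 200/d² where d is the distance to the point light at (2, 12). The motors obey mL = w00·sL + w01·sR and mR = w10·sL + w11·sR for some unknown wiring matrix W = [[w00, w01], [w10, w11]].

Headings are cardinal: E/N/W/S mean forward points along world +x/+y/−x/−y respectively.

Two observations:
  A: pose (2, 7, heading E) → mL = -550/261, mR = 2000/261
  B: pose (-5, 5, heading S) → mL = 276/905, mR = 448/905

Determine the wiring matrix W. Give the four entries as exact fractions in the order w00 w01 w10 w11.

obs A: pose=(2,7,E) → sL=100/9, sR=100/29, mL=-550/261, mR=2000/261
obs B: pose=(-5,5,S) → sL=8/5, sR=200/181, mL=276/905, mR=448/905
sensor matrix S = [[100/9, 100/29], [8/5, 200/181]]; det S = 319360/47241
solve [mL_A; mL_B] = S·[w00; w01] and [mR_A; mR_B] = S·[w10; w11]:
  w00 = -1/2, w01 = 1, w10 = 1, w11 = -1

-1/2 1 1 -1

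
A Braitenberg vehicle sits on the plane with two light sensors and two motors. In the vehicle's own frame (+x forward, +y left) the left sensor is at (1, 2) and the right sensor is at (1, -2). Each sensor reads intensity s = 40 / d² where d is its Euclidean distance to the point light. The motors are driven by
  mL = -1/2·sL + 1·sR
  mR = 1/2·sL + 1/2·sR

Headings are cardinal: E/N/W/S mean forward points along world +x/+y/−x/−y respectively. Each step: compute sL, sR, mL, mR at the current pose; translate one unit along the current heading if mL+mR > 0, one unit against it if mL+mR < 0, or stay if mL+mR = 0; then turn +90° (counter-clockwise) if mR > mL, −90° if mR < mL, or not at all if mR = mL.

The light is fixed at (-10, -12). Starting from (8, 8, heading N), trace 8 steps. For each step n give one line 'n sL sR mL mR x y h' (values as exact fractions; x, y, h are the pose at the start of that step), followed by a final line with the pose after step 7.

n=0: pose=(8,8,N); sL=40/697, sR=40/841; mL=11060/586177, mR=30760/586177; mL+mR=60/841 → advance +1; mR−mL=19700/586177 → turn +1·90°
n=1: pose=(8,9,W); sL=4/65, sR=20/409; mL=482/26585, mR=1468/26585; mL+mR=30/409 → advance +1; mR−mL=986/26585 → turn +1·90°
n=2: pose=(7,9,S); sL=40/761, sR=8/125; mL=3588/95125, mR=5544/95125; mL+mR=12/125 → advance +1; mR−mL=1956/95125 → turn +1·90°
n=3: pose=(7,8,E); sL=5/101, sR=5/81; mL=605/16362, mR=455/8181; mL+mR=5/54 → advance +1; mR−mL=305/16362 → turn +1·90°
n=4: pose=(8,8,N); sL=40/697, sR=40/841; mL=11060/586177, mR=30760/586177; mL+mR=60/841 → advance +1; mR−mL=19700/586177 → turn +1·90°
n=5: pose=(8,9,W); sL=4/65, sR=20/409; mL=482/26585, mR=1468/26585; mL+mR=30/409 → advance +1; mR−mL=986/26585 → turn +1·90°
n=6: pose=(7,9,S); sL=40/761, sR=8/125; mL=3588/95125, mR=5544/95125; mL+mR=12/125 → advance +1; mR−mL=1956/95125 → turn +1·90°
n=7: pose=(7,8,E); sL=5/101, sR=5/81; mL=605/16362, mR=455/8181; mL+mR=5/54 → advance +1; mR−mL=305/16362 → turn +1·90°

0 40/697 40/841 11060/586177 30760/586177 8 8 N
1 4/65 20/409 482/26585 1468/26585 8 9 W
2 40/761 8/125 3588/95125 5544/95125 7 9 S
3 5/101 5/81 605/16362 455/8181 7 8 E
4 40/697 40/841 11060/586177 30760/586177 8 8 N
5 4/65 20/409 482/26585 1468/26585 8 9 W
6 40/761 8/125 3588/95125 5544/95125 7 9 S
7 5/101 5/81 605/16362 455/8181 7 8 E
final 8 8 N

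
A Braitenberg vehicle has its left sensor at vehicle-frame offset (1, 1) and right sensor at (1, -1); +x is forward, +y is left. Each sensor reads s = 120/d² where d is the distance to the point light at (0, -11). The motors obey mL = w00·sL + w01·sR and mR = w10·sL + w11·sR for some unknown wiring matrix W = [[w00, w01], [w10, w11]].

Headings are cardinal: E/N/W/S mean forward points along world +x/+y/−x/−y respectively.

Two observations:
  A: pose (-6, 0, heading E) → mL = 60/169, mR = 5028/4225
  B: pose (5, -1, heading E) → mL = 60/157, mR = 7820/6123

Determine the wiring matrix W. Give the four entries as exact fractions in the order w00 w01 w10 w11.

obs A: pose=(-6,0,E) → sL=120/169, sR=24/25, mL=60/169, mR=5028/4225
obs B: pose=(5,-1,E) → sL=120/157, sR=40/39, mL=60/157, mR=7820/6123
sensor matrix S = [[120/169, 24/25], [120/157, 40/39]]; det S = -9472/1724645
solve [mL_A; mL_B] = S·[w00; w01] and [mR_A; mR_B] = S·[w10; w11]:
  w00 = 1/2, w01 = 0, w10 = 1, w11 = 1/2

1/2 0 1 1/2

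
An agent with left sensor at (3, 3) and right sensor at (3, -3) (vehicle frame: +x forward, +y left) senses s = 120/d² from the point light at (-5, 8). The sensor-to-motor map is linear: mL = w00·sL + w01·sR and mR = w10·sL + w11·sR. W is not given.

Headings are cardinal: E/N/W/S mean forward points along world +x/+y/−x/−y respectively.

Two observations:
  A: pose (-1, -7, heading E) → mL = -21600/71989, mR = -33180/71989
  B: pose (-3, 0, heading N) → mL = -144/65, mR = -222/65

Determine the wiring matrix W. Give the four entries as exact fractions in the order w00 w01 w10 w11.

-1 1 -1 1/2

obs A: pose=(-1,-7,E) → sL=120/193, sR=120/373, mL=-21600/71989, mR=-33180/71989
obs B: pose=(-3,0,N) → sL=60/13, sR=12/5, mL=-144/65, mR=-222/65
sensor matrix S = [[120/193, 120/373], [60/13, 12/5]]; det S = 6912/935857
solve [mL_A; mL_B] = S·[w00; w01] and [mR_A; mR_B] = S·[w10; w11]:
  w00 = -1, w01 = 1, w10 = -1, w11 = 1/2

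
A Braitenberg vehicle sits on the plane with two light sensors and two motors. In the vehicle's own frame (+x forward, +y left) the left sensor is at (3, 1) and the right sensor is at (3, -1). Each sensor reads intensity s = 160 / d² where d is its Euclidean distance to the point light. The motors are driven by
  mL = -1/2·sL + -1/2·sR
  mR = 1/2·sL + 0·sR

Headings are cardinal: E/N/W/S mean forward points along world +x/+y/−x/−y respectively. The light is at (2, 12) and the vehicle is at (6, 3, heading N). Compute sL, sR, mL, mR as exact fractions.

32/9 160/61 -1696/549 16/9

left sensor world pos  = (5, 6); dL² = 45
right sensor world pos = (7, 6); dR² = 61
sL = 160/45 = 32/9
sR = 160/61 = 160/61
mL = -1/2·sL + -1/2·sR = -1696/549
mR = 1/2·sL + 0·sR = 16/9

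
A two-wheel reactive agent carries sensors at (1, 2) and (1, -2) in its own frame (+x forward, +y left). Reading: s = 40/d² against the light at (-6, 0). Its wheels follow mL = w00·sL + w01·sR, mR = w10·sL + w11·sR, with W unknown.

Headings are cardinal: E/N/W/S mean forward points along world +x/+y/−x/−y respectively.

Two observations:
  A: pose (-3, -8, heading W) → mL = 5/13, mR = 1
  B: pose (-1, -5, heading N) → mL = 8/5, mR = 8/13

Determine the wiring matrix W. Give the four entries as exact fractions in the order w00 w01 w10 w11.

1 0 0 1

obs A: pose=(-3,-8,W) → sL=5/13, sR=1, mL=5/13, mR=1
obs B: pose=(-1,-5,N) → sL=8/5, sR=8/13, mL=8/5, mR=8/13
sensor matrix S = [[5/13, 1], [8/5, 8/13]]; det S = -1152/845
solve [mL_A; mL_B] = S·[w00; w01] and [mR_A; mR_B] = S·[w10; w11]:
  w00 = 1, w01 = 0, w10 = 0, w11 = 1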